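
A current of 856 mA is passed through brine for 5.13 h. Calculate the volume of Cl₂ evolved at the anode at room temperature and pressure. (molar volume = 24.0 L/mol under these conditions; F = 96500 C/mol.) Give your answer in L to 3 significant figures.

1.97 L

Q = It = 0.856 × 18468 = 15810 C
Moles of electrons = 15810 / 96500 = 0.1638 mol
2Cl⁻ → Cl₂ + 2e⁻, so n(Cl₂) = 0.1638 / 2 = 0.08190 mol
V = 0.08190 × 24.0 = 1.966 L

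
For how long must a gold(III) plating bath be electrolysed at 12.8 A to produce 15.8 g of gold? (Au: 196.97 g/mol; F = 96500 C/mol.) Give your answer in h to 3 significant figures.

n(Au) = 15.8 / 196.97 = 0.08022 mol
Au³⁺ + 3e⁻ → Au, so n(e⁻) = 3 × 0.08022 = 0.2407 mol
Q = 0.2407 × 96500 = 23230 C
t = Q / I = 23230 / 12.8 = 1815 s = 0.504 h

0.504 h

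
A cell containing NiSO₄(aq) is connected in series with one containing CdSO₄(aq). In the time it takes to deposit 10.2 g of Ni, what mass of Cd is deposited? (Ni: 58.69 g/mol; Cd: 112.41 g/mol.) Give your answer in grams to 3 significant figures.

19.5 g

n(Ni) = 10.2 / 58.69 = 0.1738 mol
Ni²⁺ + 2e⁻ → Ni, so n(e⁻) = 2 × 0.1738 = 0.3476 mol
Same current for the same time ⇒ same n(e⁻) = 0.3476 mol in both cells.
Cd²⁺ + 2e⁻ → Cd, so n(Cd) = 0.3476 / 2 = 0.1738 mol
m(Cd) = 0.1738 × 112.41 = 19.5 g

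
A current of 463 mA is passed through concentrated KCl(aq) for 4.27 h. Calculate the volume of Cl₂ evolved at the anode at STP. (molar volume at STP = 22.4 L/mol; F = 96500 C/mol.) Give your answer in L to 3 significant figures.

0.826 L

Q = It = 0.463 × 15372 = 7117 C
n(e⁻) = 7117 / 96500 = 0.07375 mol
2Cl⁻ → Cl₂ + 2e⁻, so n(Cl₂) = 0.07375 / 2 = 0.03688 mol
V = 0.03688 × 22.4 = 0.8261 L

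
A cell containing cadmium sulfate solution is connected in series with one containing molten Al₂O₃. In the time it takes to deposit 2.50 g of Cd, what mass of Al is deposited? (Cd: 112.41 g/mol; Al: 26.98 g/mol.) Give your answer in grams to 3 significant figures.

n(Cd) = 2.50 / 112.41 = 0.02224 mol
Cd²⁺ + 2e⁻ → Cd, so n(e⁻) = 2 × 0.02224 = 0.04448 mol
The cells are in series, so the same charge (and hence the same n(e⁻) = 0.04448 mol) passes through both.
Al³⁺ + 3e⁻ → Al, so n(Al) = 0.04448 / 3 = 0.01483 mol
m(Al) = 0.01483 × 26.98 = 0.400 g

0.400 g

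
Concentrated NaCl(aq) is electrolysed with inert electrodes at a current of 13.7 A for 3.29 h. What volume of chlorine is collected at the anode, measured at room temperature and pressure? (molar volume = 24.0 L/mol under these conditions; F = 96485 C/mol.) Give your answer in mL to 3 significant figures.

20200 mL

Q = 13.7 A × 11844 s = 1.623×10^5 C
n(e⁻) = 1.623×10^5 / 96485 = 1.682 mol
2Cl⁻ → Cl₂ + 2e⁻, so n(Cl₂) = 1.682 / 2 = 0.8410 mol
V = 0.8410 × 24.0 = 20.18 L
= 20200 mL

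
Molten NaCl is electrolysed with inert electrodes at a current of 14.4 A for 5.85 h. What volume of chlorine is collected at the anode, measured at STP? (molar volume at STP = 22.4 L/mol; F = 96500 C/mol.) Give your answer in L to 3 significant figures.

Q = 14.4 A × 21060 s = 3.033×10^5 C
n(e⁻) = Q/F = 3.033×10^5/96500 = 3.143 mol
2Cl⁻ → Cl₂ + 2e⁻, so n(Cl₂) = 3.143 / 2 = 1.572 mol
V = 1.572 × 22.4 = 35.21 L

35.2 L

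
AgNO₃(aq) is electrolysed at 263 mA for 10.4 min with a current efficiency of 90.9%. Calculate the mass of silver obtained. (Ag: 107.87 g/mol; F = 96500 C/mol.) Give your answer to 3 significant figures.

Q = 0.263 × 624 = 164.1 C
n(e⁻) = 164.1 / 96500 = 0.001701 mol
Ag⁺ + e⁻ → Ag, so theoretical m(Ag) = 0.001701 × 107.87 = 0.1835 g
Actual mass = 90.9% × 0.1835 = 0.167 g

0.167 g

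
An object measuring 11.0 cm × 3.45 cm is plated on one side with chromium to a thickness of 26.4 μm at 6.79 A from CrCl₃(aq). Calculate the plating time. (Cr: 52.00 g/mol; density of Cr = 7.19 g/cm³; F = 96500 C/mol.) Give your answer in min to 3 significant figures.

9.84 min

Plated area = 11.0 × 3.45 = 37.95 cm²
Volume = 37.95 × 26.4×10⁻⁴ cm = 0.1002 cm³
m(Cr) = 0.1002 × 7.19 = 0.7204 g
n(Cr) = 0.7204 / 52.00 = 0.01385 mol; n(e⁻) = 3 × 0.01385 = 0.04155 mol
Q = 0.04155 × 96500 = 4010 C
t = 4010 / 6.79 = 590.6 s = 9.84 min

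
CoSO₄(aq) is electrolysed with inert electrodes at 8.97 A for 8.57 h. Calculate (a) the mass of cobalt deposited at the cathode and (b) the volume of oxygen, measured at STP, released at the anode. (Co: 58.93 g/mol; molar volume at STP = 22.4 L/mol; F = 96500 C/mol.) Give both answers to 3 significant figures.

84.5 g Co; 16.1 L O₂

Q = 8.97 × 30852 = 2.767×10^5 C; n(e⁻) = 2.767×10^5 / 96500 = 2.867 mol
Cathode: Co²⁺ + 2e⁻ → Co → n(Co) = 2.867/2 = 1.434 mol → 84.5 g
Anode: 2H₂O → O₂ + 4H⁺ + 4e⁻ → n(O₂) = 2.867/4 = 0.7168 mol → 16.1 L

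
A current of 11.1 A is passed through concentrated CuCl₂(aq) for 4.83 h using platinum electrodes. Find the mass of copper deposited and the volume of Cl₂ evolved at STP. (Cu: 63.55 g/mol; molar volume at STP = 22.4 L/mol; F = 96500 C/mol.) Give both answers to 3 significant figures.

Q = 11.1 × 17388 = 1.930×10^5 C; n(e⁻) = 1.930×10^5 / 96500 = 2.000 mol
Cathode: Cu²⁺ + 2e⁻ → Cu → n(Cu) = 2.000/2 = 1.000 mol → 63.6 g
Anode: 2Cl⁻ → Cl₂ + 2e⁻ → n(Cl₂) = 2.000/2 = 1.000 mol → 22.4 L

63.6 g Cu; 22.4 L Cl₂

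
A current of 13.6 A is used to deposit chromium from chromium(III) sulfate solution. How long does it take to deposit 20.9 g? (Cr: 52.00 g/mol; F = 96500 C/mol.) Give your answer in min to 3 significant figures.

143 min

n(Cr) = 20.9 / 52.00 = 0.4019 mol
Cr³⁺ + 3e⁻ → Cr, so n(e⁻) = 3 × 0.4019 = 1.206 mol
Q = 1.206 × 96500 = 1.164×10^5 C
t = Q / I = 1.164×10^5 / 13.6 = 8559 s = 143 min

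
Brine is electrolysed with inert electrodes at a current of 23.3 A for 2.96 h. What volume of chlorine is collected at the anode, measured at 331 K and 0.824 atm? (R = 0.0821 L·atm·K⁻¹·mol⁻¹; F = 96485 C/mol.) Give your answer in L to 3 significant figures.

42.4 L

Charge passed = 23.3 × 10656 = 2.483×10^5 C
Moles of electrons = 2.483×10^5 / 96485 = 2.573 mol
2Cl⁻ → Cl₂ + 2e⁻, so n(Cl₂) = 2.573 / 2 = 1.287 mol
V = nRT/P = 1.287 × 0.0821 × 331 / 0.824 = 42.44 L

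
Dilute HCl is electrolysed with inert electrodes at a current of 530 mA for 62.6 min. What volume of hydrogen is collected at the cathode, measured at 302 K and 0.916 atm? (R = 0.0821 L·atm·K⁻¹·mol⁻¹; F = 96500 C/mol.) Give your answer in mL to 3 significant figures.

Charge passed = 0.530 × 3756 = 1991 C
Moles of electrons = 1991 / 96500 = 0.02063 mol
2H⁺ + 2e⁻ → H₂, so n(H₂) = 0.02063 / 2 = 0.01032 mol
V = nRT/P = 0.01032 × 0.0821 × 302 / 0.916 = 0.2793 L
= 279 mL

279 mL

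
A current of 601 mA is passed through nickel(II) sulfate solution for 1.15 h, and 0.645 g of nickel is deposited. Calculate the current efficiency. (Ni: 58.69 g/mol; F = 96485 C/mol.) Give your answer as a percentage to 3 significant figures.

Q = 0.601 × 4140 = 2488 C
n(e⁻) = 2488 / 96485 = 0.02579 mol
Ni²⁺ + 2e⁻ → Ni, so theoretical n(Ni) = 0.01290 mol → 0.7571 g
Efficiency = 0.645 / 0.7571 = 0.8519 = 85.2%

85.2%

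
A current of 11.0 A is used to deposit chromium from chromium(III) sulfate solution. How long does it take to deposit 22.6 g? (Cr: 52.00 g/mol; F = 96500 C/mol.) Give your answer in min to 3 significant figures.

191 min

n(Cr) = 22.6 / 52.00 = 0.4346 mol
Cr³⁺ + 3e⁻ → Cr, so n(e⁻) = 3 × 0.4346 = 1.304 mol
Q = 1.304 × 96500 = 1.258×10^5 C
t = Q / I = 1.258×10^5 / 11.0 = 11440 s = 191 min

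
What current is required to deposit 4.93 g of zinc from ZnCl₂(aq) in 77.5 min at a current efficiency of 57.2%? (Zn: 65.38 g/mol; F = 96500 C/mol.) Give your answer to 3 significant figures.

5.47 A

n(Zn) = 4.93 / 65.38 = 0.07541 mol
Zn²⁺ + 2e⁻ → Zn, so n(e⁻) = 2 × 0.07541 = 0.1508 mol
Q = 0.1508 × 96500 / 0.572 = 25440 C
I = Q / t = 25440 / 4650 s = 5.47 A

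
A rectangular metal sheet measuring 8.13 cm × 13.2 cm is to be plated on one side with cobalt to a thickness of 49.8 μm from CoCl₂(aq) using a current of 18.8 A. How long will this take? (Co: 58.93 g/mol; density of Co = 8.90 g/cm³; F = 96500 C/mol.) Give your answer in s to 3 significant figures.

829 s

Plated area = 8.13 × 13.2 = 107.3 cm²
Volume = 107.3 × 49.8×10⁻⁴ cm = 0.5344 cm³
m(Co) = 0.5344 × 8.90 = 4.756 g
n(Co) = 4.756 / 58.93 = 0.08071 mol; n(e⁻) = 2 × 0.08071 = 0.1614 mol
Q = 0.1614 × 96500 = 15580 C
t = 15580 / 18.8 = 828.7 s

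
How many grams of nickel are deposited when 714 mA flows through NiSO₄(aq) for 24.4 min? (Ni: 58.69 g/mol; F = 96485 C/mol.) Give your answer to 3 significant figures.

Q = It = 0.714 × 1464 = 1045 C
n(e⁻) = 1045 / 96485 = 0.01083 mol
Ni²⁺ + 2e⁻ → Ni, so n(Ni) = 0.01083 / 2 = 0.005415 mol
m = 0.005415 × 58.69 = 0.318 g

0.318 g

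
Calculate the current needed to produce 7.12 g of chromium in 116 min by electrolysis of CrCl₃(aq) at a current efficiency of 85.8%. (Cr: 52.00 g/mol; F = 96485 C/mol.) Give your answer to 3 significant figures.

6.64 A

n(Cr) = 7.12 / 52.00 = 0.1369 mol
Cr³⁺ + 3e⁻ → Cr, so n(e⁻) = 3 × 0.1369 = 0.4107 mol
Q = 0.4107 × 96485 / 0.858 = 46180 C
I = Q / t = 46180 / 6960 s = 6.64 A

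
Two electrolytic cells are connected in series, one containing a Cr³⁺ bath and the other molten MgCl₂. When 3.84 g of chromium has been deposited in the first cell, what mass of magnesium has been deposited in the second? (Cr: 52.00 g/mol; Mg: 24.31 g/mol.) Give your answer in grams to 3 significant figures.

2.69 g

n(Cr) = 3.84 / 52.00 = 0.07385 mol
Cr³⁺ + 3e⁻ → Cr, so n(e⁻) = 3 × 0.07385 = 0.2216 mol
Since the cells are in series, n(e⁻) in the Mg cell is also 0.2216 mol.
Mg²⁺ + 2e⁻ → Mg, so n(Mg) = 0.2216 / 2 = 0.1108 mol
m(Mg) = 0.1108 × 24.31 = 2.69 g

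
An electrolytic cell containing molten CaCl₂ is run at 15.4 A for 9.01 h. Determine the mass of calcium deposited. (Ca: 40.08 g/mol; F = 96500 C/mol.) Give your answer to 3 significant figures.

Charge passed = 15.4 × 32436 = 4.995×10^5 C
n(e⁻) = Q/F = 4.995×10^5/96500 = 5.176 mol
Ca²⁺ + 2e⁻ → Ca, so n(Ca) = 5.176 / 2 = 2.588 mol
m = 2.588 × 40.08 = 104 g

104 g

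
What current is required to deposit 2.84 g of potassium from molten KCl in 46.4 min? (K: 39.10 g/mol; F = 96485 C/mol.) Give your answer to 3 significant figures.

n(K) = 2.84 / 39.10 = 0.07263 mol
K⁺ + e⁻ → K, so n(e⁻) = 0.07263 mol
Q = 0.07263 × 96485 = 7008 C
I = Q / t = 7008 / 2784 s = 2.52 A

2.52 A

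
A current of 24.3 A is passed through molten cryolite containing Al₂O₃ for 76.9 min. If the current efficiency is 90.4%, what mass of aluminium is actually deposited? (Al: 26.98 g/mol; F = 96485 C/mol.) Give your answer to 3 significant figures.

Q = 24.3 × 4614 = 1.121×10^5 C
n(e⁻) = 1.121×10^5 / 96485 = 1.162 mol
Al³⁺ + 3e⁻ → Al, so theoretical m(Al) = 0.3873 × 26.98 = 10.45 g
Actual mass = 90.4% × 10.45 = 9.45 g

9.45 g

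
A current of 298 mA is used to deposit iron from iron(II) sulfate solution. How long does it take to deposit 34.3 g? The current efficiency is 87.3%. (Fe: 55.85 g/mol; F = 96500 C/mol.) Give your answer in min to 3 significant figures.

7590 min

n(Fe) = 34.3 / 55.85 = 0.6141 mol
Fe²⁺ + 2e⁻ → Fe, so n(e⁻) = 2 × 0.6141 = 1.228 mol
Q = 1.228 × 96500 / 0.873 = 1.357×10^5 C
t = Q / I = 1.357×10^5 / 0.298 = 4.554×10^5 s = 7590 min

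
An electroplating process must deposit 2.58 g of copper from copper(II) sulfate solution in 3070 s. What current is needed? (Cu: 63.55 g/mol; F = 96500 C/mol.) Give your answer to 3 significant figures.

n(Cu) = 2.58 / 63.55 = 0.04060 mol
Cu²⁺ + 2e⁻ → Cu, so n(e⁻) = 2 × 0.04060 = 0.08120 mol
Q = 0.08120 × 96500 = 7836 C
I = Q / t = 7836 / 3070 s = 2.55 A

2.55 A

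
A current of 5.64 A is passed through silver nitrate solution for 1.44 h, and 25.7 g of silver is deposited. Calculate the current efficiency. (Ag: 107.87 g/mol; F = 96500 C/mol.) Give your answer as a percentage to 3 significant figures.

78.6%

Q = 5.64 × 5184 = 29240 C
n(e⁻) = 29240 / 96500 = 0.3030 mol
Ag⁺ + e⁻ → Ag, so theoretical n(Ag) = 0.3030 mol → 32.68 g
Efficiency = 25.7 / 32.68 = 0.7864 = 78.6%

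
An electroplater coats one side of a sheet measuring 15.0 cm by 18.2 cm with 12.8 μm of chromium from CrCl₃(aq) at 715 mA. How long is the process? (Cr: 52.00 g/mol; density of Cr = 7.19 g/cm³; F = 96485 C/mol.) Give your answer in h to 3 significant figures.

Plated area = 15.0 × 18.2 = 273.0 cm²
Volume = 273.0 × 12.8×10⁻⁴ cm = 0.3494 cm³
m(Cr) = 0.3494 × 7.19 = 2.512 g
n(Cr) = 2.512 / 52.00 = 0.04831 mol; n(e⁻) = 3 × 0.04831 = 0.1449 mol
Q = 0.1449 × 96485 = 13980 C
t = 13980 / 0.715 = 19550 s = 5.43 h

5.43 h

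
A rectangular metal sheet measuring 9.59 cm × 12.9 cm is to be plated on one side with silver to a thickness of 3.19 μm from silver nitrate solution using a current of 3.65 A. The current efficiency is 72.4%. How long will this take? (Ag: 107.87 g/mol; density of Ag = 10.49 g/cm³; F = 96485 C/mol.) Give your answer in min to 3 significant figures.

2.34 min

Plated area = 9.59 × 12.9 = 123.7 cm²
Volume = 123.7 × 3.19×10⁻⁴ cm = 0.03946 cm³
m(Ag) = 0.03946 × 10.49 = 0.4139 g
n(Ag) = 0.4139 / 107.87 = 0.003837 mol; n(e⁻) = 0.003837 mol
Q = 0.003837 × 96485 / 0.724 = 511.3 C
t = 511.3 / 3.65 = 140.1 s = 2.34 min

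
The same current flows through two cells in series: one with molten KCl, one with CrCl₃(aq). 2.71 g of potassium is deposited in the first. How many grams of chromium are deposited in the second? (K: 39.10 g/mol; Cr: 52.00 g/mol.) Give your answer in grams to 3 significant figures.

1.20 g

n(K) = 2.71 / 39.10 = 0.06931 mol
K⁺ + e⁻ → K, so n(e⁻) = 0.06931 mol
Since the cells are in series, n(e⁻) in the Cr cell is also 0.06931 mol.
Cr³⁺ + 3e⁻ → Cr, so n(Cr) = 0.06931 / 3 = 0.02310 mol
m(Cr) = 0.02310 × 52.00 = 1.20 g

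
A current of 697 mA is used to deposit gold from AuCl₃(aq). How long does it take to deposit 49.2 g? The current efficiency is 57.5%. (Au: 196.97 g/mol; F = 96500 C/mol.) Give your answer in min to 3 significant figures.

n(Au) = 49.2 / 196.97 = 0.2498 mol
Au³⁺ + 3e⁻ → Au, so n(e⁻) = 3 × 0.2498 = 0.7494 mol
Q = 0.7494 × 96500 / 0.575 = 1.258×10^5 C
t = Q / I = 1.258×10^5 / 0.697 = 1.805×10^5 s = 3010 min

3010 min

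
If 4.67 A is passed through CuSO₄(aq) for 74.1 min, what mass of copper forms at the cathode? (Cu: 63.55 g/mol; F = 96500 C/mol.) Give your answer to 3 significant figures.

6.84 g

Charge passed = 4.67 × 4446 = 20760 C
n(e⁻) = 20760 / 96500 = 0.2151 mol
Cu²⁺ + 2e⁻ → Cu, so n(Cu) = 0.2151 / 2 = 0.1076 mol
m = 0.1076 × 63.55 = 6.84 g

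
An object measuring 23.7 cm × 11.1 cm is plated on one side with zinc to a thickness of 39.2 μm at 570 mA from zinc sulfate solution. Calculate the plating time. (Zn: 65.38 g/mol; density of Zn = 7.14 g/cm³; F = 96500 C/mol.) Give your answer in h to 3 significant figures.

10.6 h

Plated area = 23.7 × 11.1 = 263.1 cm²
Volume = 263.1 × 39.2×10⁻⁴ cm = 1.031 cm³
m(Zn) = 1.031 × 7.14 = 7.361 g
n(Zn) = 7.361 / 65.38 = 0.1126 mol; n(e⁻) = 2 × 0.1126 = 0.2252 mol
Q = 0.2252 × 96500 = 21730 C
t = 21730 / 0.570 = 38120 s = 10.6 h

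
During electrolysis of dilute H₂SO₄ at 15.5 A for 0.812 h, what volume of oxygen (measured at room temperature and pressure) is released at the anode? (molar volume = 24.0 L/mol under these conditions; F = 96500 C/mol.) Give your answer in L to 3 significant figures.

2.82 L

Q = 15.5 A × 2923.2 s = 45310 C
n(e⁻) = Q/F = 45310/96500 = 0.4695 mol
2H₂O → O₂ + 4H⁺ + 4e⁻, so n(O₂) = 0.4695 / 4 = 0.1174 mol
V = 0.1174 × 24.0 = 2.818 L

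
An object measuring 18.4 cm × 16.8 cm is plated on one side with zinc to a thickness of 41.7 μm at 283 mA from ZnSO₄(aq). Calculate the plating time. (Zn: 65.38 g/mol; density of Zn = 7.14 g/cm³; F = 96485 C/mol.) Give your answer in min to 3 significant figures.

Plated area = 18.4 × 16.8 = 309.1 cm²
Volume = 309.1 × 41.7×10⁻⁴ cm = 1.289 cm³
m(Zn) = 1.289 × 7.14 = 9.203 g
n(Zn) = 9.203 / 65.38 = 0.1408 mol; n(e⁻) = 2 × 0.1408 = 0.2816 mol
Q = 0.2816 × 96485 = 27170 C
t = 27170 / 0.283 = 96010 s = 1600 min

1600 min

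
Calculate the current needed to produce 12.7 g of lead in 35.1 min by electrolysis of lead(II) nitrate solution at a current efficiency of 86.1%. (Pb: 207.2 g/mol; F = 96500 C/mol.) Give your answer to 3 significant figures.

6.52 A

n(Pb) = 12.7 / 207.2 = 0.06129 mol
Pb²⁺ + 2e⁻ → Pb, so n(e⁻) = 2 × 0.06129 = 0.1226 mol
Q = 0.1226 × 96500 / 0.861 = 13740 C
I = Q / t = 13740 / 2106 s = 6.52 A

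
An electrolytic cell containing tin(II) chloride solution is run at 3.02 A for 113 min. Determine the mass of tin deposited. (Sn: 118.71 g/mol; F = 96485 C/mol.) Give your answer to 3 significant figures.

Q = 3.02 A × 6780 s = 20480 C
n(e⁻) = 20480 / 96485 = 0.2123 mol
Sn²⁺ + 2e⁻ → Sn, so n(Sn) = 0.2123 / 2 = 0.1062 mol
m = 0.1062 × 118.71 = 12.6 g

12.6 g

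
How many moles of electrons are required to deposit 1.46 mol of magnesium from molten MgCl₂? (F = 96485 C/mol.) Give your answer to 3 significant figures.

Mg²⁺ + 2e⁻ → Mg, so n(e⁻) = 2 × 1.46 = 2.920 mol

2.92 mol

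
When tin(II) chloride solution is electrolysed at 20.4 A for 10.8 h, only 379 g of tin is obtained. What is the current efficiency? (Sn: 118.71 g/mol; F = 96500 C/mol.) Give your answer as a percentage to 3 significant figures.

Q = 20.4 × 38880 = 7.932×10^5 C
n(e⁻) = 7.932×10^5 / 96500 = 8.220 mol
Sn²⁺ + 2e⁻ → Sn, so theoretical n(Sn) = 4.110 mol → 487.9 g
Efficiency = 379 / 487.9 = 0.7768 = 77.7%

77.7%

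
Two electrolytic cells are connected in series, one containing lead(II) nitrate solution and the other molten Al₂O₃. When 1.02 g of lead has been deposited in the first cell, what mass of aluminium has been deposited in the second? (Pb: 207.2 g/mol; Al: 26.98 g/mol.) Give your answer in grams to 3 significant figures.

n(Pb) = 1.02 / 207.2 = 0.004923 mol
Pb²⁺ + 2e⁻ → Pb, so n(e⁻) = 2 × 0.004923 = 0.009846 mol
In series, the same 0.009846 mol of electrons flows through the second cell.
Al³⁺ + 3e⁻ → Al, so n(Al) = 0.009846 / 3 = 0.003282 mol
m(Al) = 0.003282 × 26.98 = 0.0885 g

0.0885 g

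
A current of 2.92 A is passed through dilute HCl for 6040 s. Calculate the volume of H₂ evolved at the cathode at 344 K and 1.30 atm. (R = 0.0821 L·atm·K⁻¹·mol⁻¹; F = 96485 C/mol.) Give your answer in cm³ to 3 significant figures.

Q = 2.92 A × 6040 s = 17640 C
Moles of electrons = 17640 / 96485 = 0.1828 mol
2H⁺ + 2e⁻ → H₂, so n(H₂) = 0.1828 / 2 = 0.09140 mol
V = nRT/P = 0.09140 × 0.0821 × 344 / 1.30 = 1.986 L
= 1990 cm³

1990 cm³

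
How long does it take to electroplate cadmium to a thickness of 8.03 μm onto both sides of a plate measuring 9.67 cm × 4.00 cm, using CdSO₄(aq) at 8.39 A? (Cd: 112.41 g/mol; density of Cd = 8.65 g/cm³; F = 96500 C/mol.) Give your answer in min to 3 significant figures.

Plated area = 2 × 9.67 × 4.00 = 77.36 cm²
Volume = 77.36 × 8.03×10⁻⁴ cm = 0.06212 cm³
m(Cd) = 0.06212 × 8.65 = 0.5373 g
n(Cd) = 0.5373 / 112.41 = 0.004780 mol; n(e⁻) = 2 × 0.004780 = 0.009560 mol
Q = 0.009560 × 96500 = 922.5 C
t = 922.5 / 8.39 = 110.0 s = 1.83 min

1.83 min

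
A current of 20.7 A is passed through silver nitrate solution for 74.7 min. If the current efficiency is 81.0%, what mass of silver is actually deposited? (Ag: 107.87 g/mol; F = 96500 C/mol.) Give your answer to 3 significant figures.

84.0 g

Q = 20.7 × 4482 = 92780 C
n(e⁻) = 92780 / 96500 = 0.9615 mol
Ag⁺ + e⁻ → Ag, so theoretical m(Ag) = 0.9615 × 107.87 = 103.7 g
Actual mass = 81.0% × 103.7 = 84.0 g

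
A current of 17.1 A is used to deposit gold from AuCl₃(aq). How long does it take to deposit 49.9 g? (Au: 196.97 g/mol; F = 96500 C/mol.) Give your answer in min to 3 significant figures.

n(Au) = 49.9 / 196.97 = 0.2533 mol
Au³⁺ + 3e⁻ → Au, so n(e⁻) = 3 × 0.2533 = 0.7599 mol
Q = 0.7599 × 96500 = 73330 C
t = Q / I = 73330 / 17.1 = 4288 s = 71.5 min

71.5 min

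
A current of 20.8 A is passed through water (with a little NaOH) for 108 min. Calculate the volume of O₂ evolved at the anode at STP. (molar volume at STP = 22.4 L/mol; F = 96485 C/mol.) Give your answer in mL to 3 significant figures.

7820 mL

Charge passed = 20.8 × 6480 = 1.348×10^5 C
n(e⁻) = Q/F = 1.348×10^5/96485 = 1.397 mol
2H₂O → O₂ + 4H⁺ + 4e⁻, so n(O₂) = 1.397 / 4 = 0.3493 mol
V = 0.3493 × 22.4 = 7.824 L
= 7820 mL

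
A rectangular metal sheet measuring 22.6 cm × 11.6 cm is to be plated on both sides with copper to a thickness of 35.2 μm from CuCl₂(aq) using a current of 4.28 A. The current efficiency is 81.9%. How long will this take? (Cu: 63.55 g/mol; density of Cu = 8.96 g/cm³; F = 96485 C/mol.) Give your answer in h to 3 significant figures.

Plated area = 2 × 22.6 × 11.6 = 524.3 cm²
Volume = 524.3 × 35.2×10⁻⁴ cm = 1.846 cm³
m(Cu) = 1.846 × 8.96 = 16.54 g
n(Cu) = 16.54 / 63.55 = 0.2603 mol; n(e⁻) = 2 × 0.2603 = 0.5206 mol
Q = 0.5206 × 96485 / 0.819 = 61330 C
t = 61330 / 4.28 = 14330 s = 3.98 h

3.98 h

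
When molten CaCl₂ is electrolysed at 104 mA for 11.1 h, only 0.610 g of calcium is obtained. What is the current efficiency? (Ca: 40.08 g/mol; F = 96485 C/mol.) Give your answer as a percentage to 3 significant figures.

70.7%

Q = 0.104 × 39960 = 4156 C
n(e⁻) = 4156 / 96485 = 0.04307 mol
Ca²⁺ + 2e⁻ → Ca, so theoretical n(Ca) = 0.02154 mol → 0.8633 g
Efficiency = 0.610 / 0.8633 = 0.7066 = 70.7%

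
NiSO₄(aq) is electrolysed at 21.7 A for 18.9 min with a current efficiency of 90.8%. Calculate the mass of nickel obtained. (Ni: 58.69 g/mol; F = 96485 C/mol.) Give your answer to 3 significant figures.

6.80 g

Q = 21.7 × 1134 = 24610 C
n(e⁻) = 24610 / 96485 = 0.2551 mol
Ni²⁺ + 2e⁻ → Ni, so theoretical m(Ni) = 0.1276 × 58.69 = 7.489 g
Actual mass = 90.8% × 7.489 = 6.80 g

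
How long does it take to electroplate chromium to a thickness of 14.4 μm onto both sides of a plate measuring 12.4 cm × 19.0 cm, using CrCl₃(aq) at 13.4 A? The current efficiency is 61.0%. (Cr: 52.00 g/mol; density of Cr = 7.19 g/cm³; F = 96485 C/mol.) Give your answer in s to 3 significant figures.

3320 s

Plated area = 2 × 12.4 × 19.0 = 471.2 cm²
Volume = 471.2 × 14.4×10⁻⁴ cm = 0.6785 cm³
m(Cr) = 0.6785 × 7.19 = 4.878 g
n(Cr) = 4.878 / 52.00 = 0.09381 mol; n(e⁻) = 3 × 0.09381 = 0.2814 mol
Q = 0.2814 × 96485 / 0.610 = 44510 C
t = 44510 / 13.4 = 3322 s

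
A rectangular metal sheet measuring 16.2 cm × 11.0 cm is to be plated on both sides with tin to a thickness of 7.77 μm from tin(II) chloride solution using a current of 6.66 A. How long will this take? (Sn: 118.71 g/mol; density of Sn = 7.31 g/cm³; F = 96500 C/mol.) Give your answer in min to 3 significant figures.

Plated area = 2 × 16.2 × 11.0 = 356.4 cm²
Volume = 356.4 × 7.77×10⁻⁴ cm = 0.2769 cm³
m(Sn) = 0.2769 × 7.31 = 2.024 g
n(Sn) = 2.024 / 118.71 = 0.01705 mol; n(e⁻) = 2 × 0.01705 = 0.03410 mol
Q = 0.03410 × 96500 = 3291 C
t = 3291 / 6.66 = 494.1 s = 8.24 min

8.24 min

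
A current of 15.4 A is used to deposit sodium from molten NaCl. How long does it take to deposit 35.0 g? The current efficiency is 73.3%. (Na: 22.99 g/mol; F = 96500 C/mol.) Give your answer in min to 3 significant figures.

n(Na) = 35.0 / 22.99 = 1.522 mol
Na⁺ + e⁻ → Na, so n(e⁻) = 1.522 mol
Q = 1.522 × 96500 / 0.733 = 2.004×10^5 C
t = Q / I = 2.004×10^5 / 15.4 = 13010 s = 217 min

217 min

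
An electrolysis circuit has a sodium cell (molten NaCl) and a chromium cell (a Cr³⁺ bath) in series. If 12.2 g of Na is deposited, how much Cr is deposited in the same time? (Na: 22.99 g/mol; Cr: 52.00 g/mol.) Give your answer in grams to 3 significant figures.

n(Na) = 12.2 / 22.99 = 0.5307 mol
Na⁺ + e⁻ → Na, so n(e⁻) = 0.5307 mol
Same current for the same time ⇒ same n(e⁻) = 0.5307 mol in both cells.
Cr³⁺ + 3e⁻ → Cr, so n(Cr) = 0.5307 / 3 = 0.1769 mol
m(Cr) = 0.1769 × 52.00 = 9.20 g

9.20 g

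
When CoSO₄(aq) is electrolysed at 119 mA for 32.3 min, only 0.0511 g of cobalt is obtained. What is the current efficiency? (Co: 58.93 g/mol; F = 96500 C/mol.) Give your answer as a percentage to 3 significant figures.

Q = 0.119 × 1938 = 230.6 C
n(e⁻) = 230.6 / 96500 = 0.002390 mol
Co²⁺ + 2e⁻ → Co, so theoretical n(Co) = 0.001195 mol → 0.07042 g
Efficiency = 0.0511 / 0.07042 = 0.7256 = 72.6%

72.6%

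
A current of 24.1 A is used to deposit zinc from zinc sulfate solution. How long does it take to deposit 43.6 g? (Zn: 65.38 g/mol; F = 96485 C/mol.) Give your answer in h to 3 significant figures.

1.48 h

n(Zn) = 43.6 / 65.38 = 0.6669 mol
Zn²⁺ + 2e⁻ → Zn, so n(e⁻) = 2 × 0.6669 = 1.334 mol
Q = 1.334 × 96485 = 1.287×10^5 C
t = Q / I = 1.287×10^5 / 24.1 = 5340 s = 1.48 h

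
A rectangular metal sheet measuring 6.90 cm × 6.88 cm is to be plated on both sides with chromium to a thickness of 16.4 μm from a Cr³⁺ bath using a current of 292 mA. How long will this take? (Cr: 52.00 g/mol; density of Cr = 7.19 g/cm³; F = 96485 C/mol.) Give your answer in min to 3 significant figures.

356 min

Plated area = 2 × 6.90 × 6.88 = 94.94 cm²
Volume = 94.94 × 16.4×10⁻⁴ cm = 0.1557 cm³
m(Cr) = 0.1557 × 7.19 = 1.119 g
n(Cr) = 1.119 / 52.00 = 0.02152 mol; n(e⁻) = 3 × 0.02152 = 0.06456 mol
Q = 0.06456 × 96485 = 6229 C
t = 6229 / 0.292 = 21330 s = 356 min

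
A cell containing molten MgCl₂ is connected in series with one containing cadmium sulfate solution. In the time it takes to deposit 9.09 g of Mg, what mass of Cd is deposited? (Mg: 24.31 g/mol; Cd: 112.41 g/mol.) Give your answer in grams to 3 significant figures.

42.0 g

n(Mg) = 9.09 / 24.31 = 0.3739 mol
Mg²⁺ + 2e⁻ → Mg, so n(e⁻) = 2 × 0.3739 = 0.7478 mol
The cells are in series, so the same charge (and hence the same n(e⁻) = 0.7478 mol) passes through both.
Cd²⁺ + 2e⁻ → Cd, so n(Cd) = 0.7478 / 2 = 0.3739 mol
m(Cd) = 0.3739 × 112.41 = 42.0 g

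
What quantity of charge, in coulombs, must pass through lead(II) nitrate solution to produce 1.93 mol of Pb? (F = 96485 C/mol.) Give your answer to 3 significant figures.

Pb²⁺ + 2e⁻ → Pb, so n(e⁻) = 2 × 1.93 = 3.860 mol
Q = 3.860 × 96485 = 3.724×10^5 C

3.72×10^5 C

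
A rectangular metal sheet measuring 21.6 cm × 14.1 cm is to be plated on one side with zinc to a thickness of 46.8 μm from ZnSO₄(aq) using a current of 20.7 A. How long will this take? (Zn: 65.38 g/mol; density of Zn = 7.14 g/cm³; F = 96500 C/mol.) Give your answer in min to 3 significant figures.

Plated area = 21.6 × 14.1 = 304.6 cm²
Volume = 304.6 × 46.8×10⁻⁴ cm = 1.426 cm³
m(Zn) = 1.426 × 7.14 = 10.18 g
n(Zn) = 10.18 / 65.38 = 0.1557 mol; n(e⁻) = 2 × 0.1557 = 0.3114 mol
Q = 0.3114 × 96500 = 30050 C
t = 30050 / 20.7 = 1452 s = 24.2 min

24.2 min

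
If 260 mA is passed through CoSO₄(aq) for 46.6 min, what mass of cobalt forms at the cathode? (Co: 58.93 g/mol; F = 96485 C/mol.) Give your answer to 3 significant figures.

Q = 0.260 A × 2796 s = 727.0 C
n(e⁻) = Q/F = 727.0/96485 = 0.007535 mol
Co²⁺ + 2e⁻ → Co, so n(Co) = 0.007535 / 2 = 0.003768 mol
m = 0.003768 × 58.93 = 0.222 g

0.222 g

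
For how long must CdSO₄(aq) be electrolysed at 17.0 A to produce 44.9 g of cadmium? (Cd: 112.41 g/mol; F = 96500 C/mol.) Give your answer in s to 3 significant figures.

n(Cd) = 44.9 / 112.41 = 0.3994 mol
Cd²⁺ + 2e⁻ → Cd, so n(e⁻) = 2 × 0.3994 = 0.7988 mol
Q = 0.7988 × 96500 = 77080 C
t = Q / I = 77080 / 17.0 = 4534 s

4530 s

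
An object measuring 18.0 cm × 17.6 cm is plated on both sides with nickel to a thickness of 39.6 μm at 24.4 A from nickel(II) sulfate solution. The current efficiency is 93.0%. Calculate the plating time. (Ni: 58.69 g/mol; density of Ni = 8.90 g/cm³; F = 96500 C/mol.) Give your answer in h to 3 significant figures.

Plated area = 2 × 18.0 × 17.6 = 633.6 cm²
Volume = 633.6 × 39.6×10⁻⁴ cm = 2.509 cm³
m(Ni) = 2.509 × 8.90 = 22.33 g
n(Ni) = 22.33 / 58.69 = 0.3805 mol; n(e⁻) = 2 × 0.3805 = 0.7610 mol
Q = 0.7610 × 96500 / 0.930 = 78960 C
t = 78960 / 24.4 = 3236 s = 0.899 h

0.899 h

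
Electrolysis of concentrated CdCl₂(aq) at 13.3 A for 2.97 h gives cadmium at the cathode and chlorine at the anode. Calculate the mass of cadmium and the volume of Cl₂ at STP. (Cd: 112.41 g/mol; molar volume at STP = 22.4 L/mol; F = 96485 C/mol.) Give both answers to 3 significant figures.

Q = 13.3 × 10692 = 1.422×10^5 C; n(e⁻) = 1.422×10^5 / 96485 = 1.474 mol
Cathode: Cd²⁺ + 2e⁻ → Cd → n(Cd) = 1.474/2 = 0.7370 mol → 82.8 g
Anode: 2Cl⁻ → Cl₂ + 2e⁻ → n(Cl₂) = 1.474/2 = 0.7370 mol → 16.5 L

82.8 g Cd; 16.5 L Cl₂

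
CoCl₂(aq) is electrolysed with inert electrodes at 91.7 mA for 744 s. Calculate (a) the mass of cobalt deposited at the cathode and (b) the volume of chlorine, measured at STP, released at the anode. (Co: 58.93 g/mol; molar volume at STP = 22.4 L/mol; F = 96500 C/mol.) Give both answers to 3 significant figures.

Q = 0.0917 × 744 = 68.22 C; n(e⁻) = 68.22 / 96500 = 7.069×10^-4 mol
Cathode: Co²⁺ + 2e⁻ → Co → n(Co) = 7.069×10^-4/2 = 3.535×10^-4 mol → 0.0208 g
Anode: 2Cl⁻ → Cl₂ + 2e⁻ → n(Cl₂) = 7.069×10^-4/2 = 3.535×10^-4 mol → 0.00792 L

0.0208 g Co; 0.00792 L Cl₂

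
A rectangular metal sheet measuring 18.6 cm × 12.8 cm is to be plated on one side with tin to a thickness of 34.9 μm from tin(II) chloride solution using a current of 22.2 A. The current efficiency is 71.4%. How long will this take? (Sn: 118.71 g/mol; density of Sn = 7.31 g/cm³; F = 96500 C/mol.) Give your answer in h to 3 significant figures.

Plated area = 18.6 × 12.8 = 238.1 cm²
Volume = 238.1 × 34.9×10⁻⁴ cm = 0.8310 cm³
m(Sn) = 0.8310 × 7.31 = 6.075 g
n(Sn) = 6.075 / 118.71 = 0.05118 mol; n(e⁻) = 2 × 0.05118 = 0.1024 mol
Q = 0.1024 × 96500 / 0.714 = 13840 C
t = 13840 / 22.2 = 623.4 s = 0.173 h

0.173 h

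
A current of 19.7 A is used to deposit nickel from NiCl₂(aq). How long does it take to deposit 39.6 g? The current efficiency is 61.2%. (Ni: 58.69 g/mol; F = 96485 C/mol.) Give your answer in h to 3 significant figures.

3.00 h

n(Ni) = 39.6 / 58.69 = 0.6747 mol
Ni²⁺ + 2e⁻ → Ni, so n(e⁻) = 2 × 0.6747 = 1.349 mol
Q = 1.349 × 96485 / 0.612 = 2.127×10^5 C
t = Q / I = 2.127×10^5 / 19.7 = 10800 s = 3.00 h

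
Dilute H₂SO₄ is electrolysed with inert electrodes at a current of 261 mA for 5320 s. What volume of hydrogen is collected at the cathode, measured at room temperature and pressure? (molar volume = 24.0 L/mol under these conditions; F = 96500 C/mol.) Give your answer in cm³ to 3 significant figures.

Q = It = 0.261 × 5320 = 1389 C
n(e⁻) = 1389 / 96500 = 0.01439 mol
2H⁺ + 2e⁻ → H₂, so n(H₂) = 0.01439 / 2 = 0.007195 mol
V = 0.007195 × 24.0 = 0.1727 L
= 173 cm³

173 cm³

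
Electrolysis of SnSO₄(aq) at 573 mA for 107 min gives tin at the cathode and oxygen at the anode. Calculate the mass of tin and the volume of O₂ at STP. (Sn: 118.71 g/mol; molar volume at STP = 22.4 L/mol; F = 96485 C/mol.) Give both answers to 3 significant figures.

2.26 g Sn; 0.214 L O₂

Q = 0.573 × 6420 = 3679 C; n(e⁻) = 3679 / 96485 = 0.03813 mol
Cathode: Sn²⁺ + 2e⁻ → Sn → n(Sn) = 0.03813/2 = 0.01907 mol → 2.26 g
Anode: 2H₂O → O₂ + 4H⁺ + 4e⁻ → n(O₂) = 0.03813/4 = 0.009533 mol → 0.214 L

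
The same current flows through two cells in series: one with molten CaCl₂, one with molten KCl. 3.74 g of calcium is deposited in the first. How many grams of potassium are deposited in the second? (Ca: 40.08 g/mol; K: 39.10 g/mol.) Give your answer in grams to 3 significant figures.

7.30 g

n(Ca) = 3.74 / 40.08 = 0.09331 mol
Ca²⁺ + 2e⁻ → Ca, so n(e⁻) = 2 × 0.09331 = 0.1866 mol
In series, the same 0.1866 mol of electrons flows through the second cell.
K⁺ + e⁻ → K, so n(K) = 0.1866 mol
m(K) = 0.1866 × 39.10 = 7.30 g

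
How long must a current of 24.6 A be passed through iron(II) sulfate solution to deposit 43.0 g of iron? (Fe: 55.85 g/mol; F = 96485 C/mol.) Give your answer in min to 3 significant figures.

n(Fe) = 43.0 / 55.85 = 0.7699 mol
Fe²⁺ + 2e⁻ → Fe, so n(e⁻) = 2 × 0.7699 = 1.540 mol
Q = 1.540 × 96485 = 1.486×10^5 C
t = Q / I = 1.486×10^5 / 24.6 = 6041 s = 101 min

101 min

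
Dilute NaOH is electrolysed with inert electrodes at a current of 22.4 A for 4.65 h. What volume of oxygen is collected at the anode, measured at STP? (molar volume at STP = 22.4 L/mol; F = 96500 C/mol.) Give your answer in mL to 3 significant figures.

Q = It = 22.4 × 16740 = 3.750×10^5 C
n(e⁻) = 3.750×10^5 / 96500 = 3.886 mol
2H₂O → O₂ + 4H⁺ + 4e⁻, so n(O₂) = 3.886 / 4 = 0.9715 mol
V = 0.9715 × 22.4 = 21.76 L
= 21800 mL

21800 mL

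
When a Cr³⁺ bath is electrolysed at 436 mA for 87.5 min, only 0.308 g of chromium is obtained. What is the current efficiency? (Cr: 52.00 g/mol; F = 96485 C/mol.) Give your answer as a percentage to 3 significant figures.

Q = 0.436 × 5250 = 2289 C
n(e⁻) = 2289 / 96485 = 0.02372 mol
Cr³⁺ + 3e⁻ → Cr, so theoretical n(Cr) = 0.007907 mol → 0.4112 g
Efficiency = 0.308 / 0.4112 = 0.7490 = 74.9%

74.9%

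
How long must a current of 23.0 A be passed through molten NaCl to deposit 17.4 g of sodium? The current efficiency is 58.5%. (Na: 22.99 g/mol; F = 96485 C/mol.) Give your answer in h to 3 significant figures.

n(Na) = 17.4 / 22.99 = 0.7569 mol
Na⁺ + e⁻ → Na, so n(e⁻) = 0.7569 mol
Q = 0.7569 × 96485 / 0.585 = 1.248×10^5 C
t = Q / I = 1.248×10^5 / 23.0 = 5426 s = 1.51 h

1.51 h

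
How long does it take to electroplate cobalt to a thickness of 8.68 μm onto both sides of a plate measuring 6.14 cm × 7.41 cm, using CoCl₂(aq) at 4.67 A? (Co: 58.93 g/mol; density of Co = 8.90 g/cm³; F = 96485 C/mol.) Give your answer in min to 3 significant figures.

Plated area = 2 × 6.14 × 7.41 = 90.99 cm²
Volume = 90.99 × 8.68×10⁻⁴ cm = 0.07898 cm³
m(Co) = 0.07898 × 8.90 = 0.7029 g
n(Co) = 0.7029 / 58.93 = 0.01193 mol; n(e⁻) = 2 × 0.01193 = 0.02386 mol
Q = 0.02386 × 96485 = 2302 C
t = 2302 / 4.67 = 492.9 s = 8.22 min

8.22 min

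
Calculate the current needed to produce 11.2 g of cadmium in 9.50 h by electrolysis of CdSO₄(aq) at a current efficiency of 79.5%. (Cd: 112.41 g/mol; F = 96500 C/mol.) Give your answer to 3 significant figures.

n(Cd) = 11.2 / 112.41 = 0.09964 mol
Cd²⁺ + 2e⁻ → Cd, so n(e⁻) = 2 × 0.09964 = 0.1993 mol
Q = 0.1993 × 96500 / 0.795 = 24190 C
I = Q / t = 24190 / 34200 s = 0.707 A

0.707 A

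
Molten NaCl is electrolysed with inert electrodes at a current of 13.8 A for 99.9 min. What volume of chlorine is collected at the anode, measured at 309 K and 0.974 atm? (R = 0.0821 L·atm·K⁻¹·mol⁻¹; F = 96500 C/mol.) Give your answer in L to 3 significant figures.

Q = It = 13.8 × 5994 = 82720 C
Moles of electrons = 82720 / 96500 = 0.8572 mol
2Cl⁻ → Cl₂ + 2e⁻, so n(Cl₂) = 0.8572 / 2 = 0.4286 mol
V = nRT/P = 0.4286 × 0.0821 × 309 / 0.974 = 11.16 L

11.2 L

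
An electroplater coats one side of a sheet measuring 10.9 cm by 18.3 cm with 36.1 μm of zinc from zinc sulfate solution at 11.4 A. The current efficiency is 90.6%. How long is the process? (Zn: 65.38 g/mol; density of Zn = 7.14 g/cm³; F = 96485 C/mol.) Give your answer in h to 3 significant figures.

Plated area = 10.9 × 18.3 = 199.5 cm²
Volume = 199.5 × 36.1×10⁻⁴ cm = 0.7202 cm³
m(Zn) = 0.7202 × 7.14 = 5.142 g
n(Zn) = 5.142 / 65.38 = 0.07865 mol; n(e⁻) = 2 × 0.07865 = 0.1573 mol
Q = 0.1573 × 96485 / 0.906 = 16750 C
t = 16750 / 11.4 = 1469 s = 0.408 h

0.408 h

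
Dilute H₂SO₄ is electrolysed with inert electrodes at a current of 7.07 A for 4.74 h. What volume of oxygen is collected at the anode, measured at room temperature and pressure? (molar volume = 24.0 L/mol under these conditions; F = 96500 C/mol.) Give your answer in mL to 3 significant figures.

7500 mL

Q = It = 7.07 × 17064 = 1.206×10^5 C
n(e⁻) = 1.206×10^5 / 96500 = 1.250 mol
2H₂O → O₂ + 4H⁺ + 4e⁻, so n(O₂) = 1.250 / 4 = 0.3125 mol
V = 0.3125 × 24.0 = 7.500 L
= 7500 mL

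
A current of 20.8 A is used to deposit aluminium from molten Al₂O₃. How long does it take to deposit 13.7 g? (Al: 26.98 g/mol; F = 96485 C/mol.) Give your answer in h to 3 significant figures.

n(Al) = 13.7 / 26.98 = 0.5078 mol
Al³⁺ + 3e⁻ → Al, so n(e⁻) = 3 × 0.5078 = 1.523 mol
Q = 1.523 × 96485 = 1.469×10^5 C
t = Q / I = 1.469×10^5 / 20.8 = 7063 s = 1.96 h

1.96 h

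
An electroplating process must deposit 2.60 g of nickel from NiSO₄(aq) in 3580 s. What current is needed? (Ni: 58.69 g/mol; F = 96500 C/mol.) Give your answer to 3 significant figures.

n(Ni) = 2.60 / 58.69 = 0.04430 mol
Ni²⁺ + 2e⁻ → Ni, so n(e⁻) = 2 × 0.04430 = 0.08860 mol
Q = 0.08860 × 96500 = 8550 C
I = Q / t = 8550 / 3580 s = 2.39 A

2.39 A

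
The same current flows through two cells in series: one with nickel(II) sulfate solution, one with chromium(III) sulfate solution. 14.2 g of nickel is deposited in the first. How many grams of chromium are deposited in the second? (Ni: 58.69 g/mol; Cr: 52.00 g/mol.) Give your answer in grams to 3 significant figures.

n(Ni) = 14.2 / 58.69 = 0.2419 mol
Ni²⁺ + 2e⁻ → Ni, so n(e⁻) = 2 × 0.2419 = 0.4838 mol
The cells are in series, so the same charge (and hence the same n(e⁻) = 0.4838 mol) passes through both.
Cr³⁺ + 3e⁻ → Cr, so n(Cr) = 0.4838 / 3 = 0.1613 mol
m(Cr) = 0.1613 × 52.00 = 8.39 g

8.39 g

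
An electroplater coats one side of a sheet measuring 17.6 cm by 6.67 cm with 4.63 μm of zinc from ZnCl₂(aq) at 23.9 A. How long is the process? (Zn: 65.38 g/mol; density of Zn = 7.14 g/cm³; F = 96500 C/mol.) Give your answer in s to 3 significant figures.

Plated area = 17.6 × 6.67 = 117.4 cm²
Volume = 117.4 × 4.63×10⁻⁴ cm = 0.05436 cm³
m(Zn) = 0.05436 × 7.14 = 0.3881 g
n(Zn) = 0.3881 / 65.38 = 0.005936 mol; n(e⁻) = 2 × 0.005936 = 0.01187 mol
Q = 0.01187 × 96500 = 1145 C
t = 1145 / 23.9 = 47.91 s

47.9 s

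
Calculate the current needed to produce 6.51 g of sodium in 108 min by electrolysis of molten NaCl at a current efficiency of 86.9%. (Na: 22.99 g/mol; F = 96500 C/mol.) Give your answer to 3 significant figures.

4.85 A

n(Na) = 6.51 / 22.99 = 0.2832 mol
Na⁺ + e⁻ → Na, so n(e⁻) = 0.2832 mol
Q = 0.2832 × 96500 / 0.869 = 31450 C
I = Q / t = 31450 / 6480 s = 4.85 A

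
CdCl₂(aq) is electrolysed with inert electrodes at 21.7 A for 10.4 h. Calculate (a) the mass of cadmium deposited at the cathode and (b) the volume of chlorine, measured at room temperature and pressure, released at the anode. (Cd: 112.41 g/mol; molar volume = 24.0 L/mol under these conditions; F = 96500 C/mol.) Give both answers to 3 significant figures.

473 g Cd; 101 L Cl₂

Q = 21.7 × 37440 = 8.124×10^5 C; n(e⁻) = 8.124×10^5 / 96500 = 8.419 mol
Cathode: Cd²⁺ + 2e⁻ → Cd → n(Cd) = 8.419/2 = 4.210 mol → 473 g
Anode: 2Cl⁻ → Cl₂ + 2e⁻ → n(Cl₂) = 8.419/2 = 4.210 mol → 101 L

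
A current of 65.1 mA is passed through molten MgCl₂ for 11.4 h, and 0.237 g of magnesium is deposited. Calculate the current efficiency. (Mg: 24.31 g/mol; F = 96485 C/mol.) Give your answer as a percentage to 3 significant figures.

70.4%

Q = 0.0651 × 41040 = 2672 C
n(e⁻) = 2672 / 96485 = 0.02769 mol
Mg²⁺ + 2e⁻ → Mg, so theoretical n(Mg) = 0.01385 mol → 0.3367 g
Efficiency = 0.237 / 0.3367 = 0.7039 = 70.4%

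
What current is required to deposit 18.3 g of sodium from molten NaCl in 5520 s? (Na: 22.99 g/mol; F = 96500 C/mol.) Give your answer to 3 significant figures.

13.9 A

n(Na) = 18.3 / 22.99 = 0.7960 mol
Na⁺ + e⁻ → Na, so n(e⁻) = 0.7960 mol
Q = 0.7960 × 96500 = 76810 C
I = Q / t = 76810 / 5520 s = 13.9 A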